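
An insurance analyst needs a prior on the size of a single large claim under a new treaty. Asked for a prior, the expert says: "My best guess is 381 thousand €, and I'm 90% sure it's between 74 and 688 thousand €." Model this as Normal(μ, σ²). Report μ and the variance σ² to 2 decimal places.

A symmetric 90% interval runs μ ± z·σ with z = 1.645.
Half-width = 307, so σ = 307/1.645 = 186.643 and σ² = 34835.52.
μ is the stated best guess, 381.00.

μ = 381.00, σ² = 34835.52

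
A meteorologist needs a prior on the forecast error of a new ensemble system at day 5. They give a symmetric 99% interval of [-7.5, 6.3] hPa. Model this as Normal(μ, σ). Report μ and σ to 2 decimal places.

A symmetric 99% interval runs μ ± z·σ with z = 2.576.
Half-width = 6.9, so σ = 6.9/2.576 = 2.68.
μ is the interval midpoint, -0.60.

μ = -0.60, σ = 2.68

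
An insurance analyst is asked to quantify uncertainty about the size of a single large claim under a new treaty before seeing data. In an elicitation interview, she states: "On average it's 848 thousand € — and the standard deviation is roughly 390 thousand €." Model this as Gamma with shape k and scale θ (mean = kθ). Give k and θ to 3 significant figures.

For Gamma(k, scale θ): mean = kθ, variance = kθ², so CV = 1/√k.
CV = SD/mean = 390/848 = 0.4599, hence k = 1/CV² = 4.73.
Then θ = mean/k = 848/4.73 = 179.

k ≈ 4.73, θ ≈ 179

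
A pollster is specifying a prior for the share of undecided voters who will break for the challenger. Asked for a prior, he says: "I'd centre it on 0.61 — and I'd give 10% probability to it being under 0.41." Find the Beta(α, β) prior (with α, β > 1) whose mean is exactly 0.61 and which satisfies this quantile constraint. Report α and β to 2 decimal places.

α ≈ 6.04, β ≈ 3.86

With mean 0.61 fixed, write α = 0.61s, β = 0.39s where s = α+β.
Need P(θ < 0.41) = 0.1 under Beta(0.61s, 0.39s). Normal approximation: (q−m)/√(m(1−m)/s) ≈ z_{0.1} = -1.28, so s ≈ 0.61·0.39·(-1.28)²/(0.41−0.61)² = 9.8.
At s = 9.8: P(θ<0.41) ≈ 0.101. Adjusting to match 0.1 gives s ≈ 9.89.
So α = 0.61·9.89 ≈ 6.04, β = 0.39·9.89 ≈ 3.86.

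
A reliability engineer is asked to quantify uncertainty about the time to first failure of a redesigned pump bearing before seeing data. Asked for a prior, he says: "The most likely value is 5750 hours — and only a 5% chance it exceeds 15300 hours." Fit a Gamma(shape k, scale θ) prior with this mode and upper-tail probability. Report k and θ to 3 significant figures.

Gamma(k,θ) with k>1 has mode (k−1)θ, so θ = 5750/(k−1).
Need P(X < 15300) = 0.95 with θ tied to k this way. Start at k = 2, θ = 5750: P(X<15300) ≈ 0.744.
Too low — raise k to concentrate. Iterating converges to k ≈ 3.81.
Then θ = 5750/(3.81−1) ≈ 2040.

k ≈ 3.81, θ ≈ 2040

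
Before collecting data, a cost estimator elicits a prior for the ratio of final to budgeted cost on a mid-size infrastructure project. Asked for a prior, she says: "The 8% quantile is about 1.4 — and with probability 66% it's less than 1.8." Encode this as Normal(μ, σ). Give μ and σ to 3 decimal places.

The p-quantile of Normal(μ,σ) is μ + z_p·σ, with z_{0.08} = -1.405 and z_{0.66} = 0.4125.
Eliminate σ: μ = (z₂·x₁ − z₁·x₂)/(z₂ − z₁) = (0.4125·1.4 − (-1.405)·1.8)/1.818 = 1.709.
Then σ = (x₂ − x₁)/(z₂ − z₁) = (1.8 − 1.4)/1.818 = 0.220.

μ = 1.709, σ = 0.220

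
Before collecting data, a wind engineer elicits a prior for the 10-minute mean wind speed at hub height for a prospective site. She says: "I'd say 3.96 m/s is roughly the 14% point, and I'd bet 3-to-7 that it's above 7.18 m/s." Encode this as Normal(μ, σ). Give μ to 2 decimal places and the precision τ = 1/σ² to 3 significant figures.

μ = 6.13, τ = 0.248

For Normal(μ,σ), the p-quantile is μ + z_p·σ. Here z_{0.14} = -1.08, z_{0.7} = 0.5244.
So 3.96 = μ − 1.08σ and 7.18 = μ + 0.5244σ.
Subtracting: σ = (7.18 − 3.96)/(0.5244 − (-1.08)) = 2.01.
Then μ = 3.96 − (-1.08)·2.01 = 6.13.
Precision τ = 1/σ² = 1/2.007² = 0.248.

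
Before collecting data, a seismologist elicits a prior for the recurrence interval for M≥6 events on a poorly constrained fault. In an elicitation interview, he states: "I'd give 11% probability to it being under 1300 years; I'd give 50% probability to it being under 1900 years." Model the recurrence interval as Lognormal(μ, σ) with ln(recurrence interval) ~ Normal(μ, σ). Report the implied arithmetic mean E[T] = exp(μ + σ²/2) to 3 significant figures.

If T ~ Lognormal(μ,σ) then ln T ~ Normal(μ,σ), so the p-quantile of ln T is μ + z_p·σ.
ln(1300) = 7.17 and ln(1900) = 7.55; z_{0.11} = -1.227, z_{0.5} = 0.
σ = (7.55 − 7.17)/(0 − (-1.227)) = 0.309.
μ = 7.17 − (-1.227)·0.309 = 7.550.
E[T] = exp(μ + σ²/2) = exp(7.550 + 0.0479) = 1990 years.

E[T] ≈ 1990 years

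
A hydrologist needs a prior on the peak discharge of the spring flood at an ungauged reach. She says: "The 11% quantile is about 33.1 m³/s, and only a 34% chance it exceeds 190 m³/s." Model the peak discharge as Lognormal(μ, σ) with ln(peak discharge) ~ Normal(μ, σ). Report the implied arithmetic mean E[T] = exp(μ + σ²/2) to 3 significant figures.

If T ~ Lognormal(μ,σ) then ln T ~ Normal(μ,σ), so the p-quantile of ln T is μ + z_p·σ.
ln(33.1) = 3.5 and ln(190) = 5.247; z_{0.11} = -1.227, z_{0.66} = 0.4125.
σ = (5.247 − 3.5)/(0.4125 − (-1.227)) = 1.066.
μ = 3.5 − (-1.227)·1.066 = 4.807.
E[T] = exp(μ + σ²/2) = exp(4.807 + 0.5684) = 216 m³/s.

E[T] ≈ 216 m³/s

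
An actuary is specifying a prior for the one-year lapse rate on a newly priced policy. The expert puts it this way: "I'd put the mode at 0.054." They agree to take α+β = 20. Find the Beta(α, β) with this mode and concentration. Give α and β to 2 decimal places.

α = 1.97, β = 18.03

For α,β > 1 the Beta mode is (α−1)/(α+β−2). With α+β = 20, the mode is (α−1)/18.
Set (α−1)/18 = 0.054 → α = 1 + 0.054·18 = 1.97.
β = 20 − α = 18.03.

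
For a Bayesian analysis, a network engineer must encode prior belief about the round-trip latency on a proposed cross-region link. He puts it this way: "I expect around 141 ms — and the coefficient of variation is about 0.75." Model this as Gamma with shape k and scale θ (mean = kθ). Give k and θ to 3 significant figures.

For Gamma(k, scale θ): mean = kθ, variance = kθ², so CV = 1/√k.
CV = 0.75, hence k = 1/CV² = 1.78.
Then θ = mean/k = 141/1.78 = 79.3.

k ≈ 1.78, θ ≈ 79.3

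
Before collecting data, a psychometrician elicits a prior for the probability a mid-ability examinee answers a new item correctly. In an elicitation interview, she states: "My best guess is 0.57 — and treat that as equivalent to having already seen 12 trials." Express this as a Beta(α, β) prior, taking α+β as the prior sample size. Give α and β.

Under the effective-sample-size interpretation, Beta(α, β) has prior mean α/(α+β) and prior sample size α+β.
So α+β = 12 and α/(α+β) = 0.57, giving α = 0.57·12 = 6.84 and β = 12 − 6.84 = 5.16.

α = 6.84, β = 5.16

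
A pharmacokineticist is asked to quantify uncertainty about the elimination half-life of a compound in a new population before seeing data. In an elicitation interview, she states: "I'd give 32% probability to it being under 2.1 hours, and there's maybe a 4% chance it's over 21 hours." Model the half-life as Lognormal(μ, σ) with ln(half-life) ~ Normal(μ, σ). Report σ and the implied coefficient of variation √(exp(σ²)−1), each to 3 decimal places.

If T ~ Lognormal(μ,σ) then ln T ~ Normal(μ,σ), so the p-quantile of ln T is μ + z_p·σ.
ln(2.1) = 0.7419 and ln(21) = 3.045; z_{0.32} = -0.4677, z_{0.96} = 1.751.
σ = (3.045 − 0.7419)/(1.751 − (-0.4677)) = 1.038.
μ = 0.7419 − (-0.4677)·1.038 = 1.227.
CV = √(exp(σ²)−1) = √(exp(1.0774)−1) = 1.392.

σ ≈ 1.038, CV ≈ 1.392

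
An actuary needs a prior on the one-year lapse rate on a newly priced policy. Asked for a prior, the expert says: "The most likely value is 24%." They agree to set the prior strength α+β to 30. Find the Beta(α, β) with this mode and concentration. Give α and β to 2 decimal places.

α = 7.72, β = 22.28

For α,β > 1 the Beta mode is (α−1)/(α+β−2). With α+β = 30, the mode is (α−1)/28.
Set (α−1)/28 = 0.24 → α = 1 + 0.24·28 = 7.72.
β = 30 − α = 22.28.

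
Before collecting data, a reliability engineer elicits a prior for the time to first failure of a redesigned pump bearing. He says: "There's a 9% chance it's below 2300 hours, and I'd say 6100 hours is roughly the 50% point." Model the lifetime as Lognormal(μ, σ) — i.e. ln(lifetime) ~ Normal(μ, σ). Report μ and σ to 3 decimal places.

If T ~ Lognormal(μ,σ) then ln T ~ Normal(μ,σ), so the p-quantile of ln T is μ + z_p·σ.
ln(2300) = 7.741 and ln(6100) = 8.716; z_{0.09} = -1.341, z_{0.5} = 0.
σ = (8.716 − 7.741)/(0 − (-1.341)) = 0.727.
μ = 7.741 − (-1.341)·0.727 = 8.716.

μ ≈ 8.716, σ ≈ 0.727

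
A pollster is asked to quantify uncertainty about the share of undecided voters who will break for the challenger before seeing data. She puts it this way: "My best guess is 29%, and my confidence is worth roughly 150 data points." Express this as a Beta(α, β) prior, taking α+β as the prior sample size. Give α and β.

α = 43.5, β = 106.5

Under the effective-sample-size interpretation, Beta(α, β) has prior mean α/(α+β) and prior sample size α+β.
So α+β = 150 and α/(α+β) = 0.29, giving α = 0.29·150 = 43.5 and β = 150 − 43.5 = 106.5.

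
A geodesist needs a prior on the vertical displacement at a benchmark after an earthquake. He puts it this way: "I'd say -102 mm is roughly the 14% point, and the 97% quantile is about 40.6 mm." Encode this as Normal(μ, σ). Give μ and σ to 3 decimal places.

μ = -49.974, σ = 48.158

The p-quantile of Normal(μ,σ) is μ + z_p·σ, with z_{0.14} = -1.08 and z_{0.97} = 1.881.
Eliminate σ: μ = (z₂·x₁ − z₁·x₂)/(z₂ − z₁) = (1.881·-102 − (-1.08)·40.6)/2.961 = -49.974.
Then σ = (x₂ − x₁)/(z₂ − z₁) = (40.6 − -102)/2.961 = 48.158.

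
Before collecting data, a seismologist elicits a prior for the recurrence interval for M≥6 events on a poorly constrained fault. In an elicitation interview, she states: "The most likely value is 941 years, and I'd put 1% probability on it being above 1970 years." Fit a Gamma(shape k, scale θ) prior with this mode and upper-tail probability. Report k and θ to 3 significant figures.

Gamma(k,θ) with k>1 has mode (k−1)θ, so θ = 941/(k−1).
Need P(X < 1970) = 0.99 with θ tied to k this way. Start at k = 2, θ = 941: P(X<1970) ≈ 0.619.
Too low — raise k to concentrate. Iterating converges to k ≈ 9.92.
Then θ = 941/(9.92−1) ≈ 106.

k ≈ 9.92, θ ≈ 106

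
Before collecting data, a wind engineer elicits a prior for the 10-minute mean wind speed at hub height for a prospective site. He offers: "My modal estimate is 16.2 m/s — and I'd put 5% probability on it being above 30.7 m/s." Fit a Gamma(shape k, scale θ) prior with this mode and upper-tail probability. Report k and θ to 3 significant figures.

k ≈ 7.8, θ ≈ 2.38

Gamma(k,θ) with k>1 has mode (k−1)θ, so θ = 16.2/(k−1).
Need P(X < 30.7) = 0.95 with θ tied to k this way. Start at k = 2, θ = 16.2: P(X<30.7) ≈ 0.565.
Too low — raise k to concentrate. Iterating converges to k ≈ 7.8.
Then θ = 16.2/(7.8−1) ≈ 2.38.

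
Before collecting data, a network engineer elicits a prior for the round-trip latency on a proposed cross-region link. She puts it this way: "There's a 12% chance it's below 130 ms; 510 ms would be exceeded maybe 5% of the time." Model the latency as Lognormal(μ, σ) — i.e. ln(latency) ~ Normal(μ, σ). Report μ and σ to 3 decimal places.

μ ≈ 5.437, σ ≈ 0.485

If T ~ Lognormal(μ,σ) then ln T ~ Normal(μ,σ), so the p-quantile of ln T is μ + z_p·σ.
ln(130) = 4.868 and ln(510) = 6.234; z_{0.12} = -1.175, z_{0.95} = 1.645.
σ = (6.234 − 4.868)/(1.645 − (-1.175)) = 0.485.
μ = 4.868 − (-1.175)·0.485 = 5.437.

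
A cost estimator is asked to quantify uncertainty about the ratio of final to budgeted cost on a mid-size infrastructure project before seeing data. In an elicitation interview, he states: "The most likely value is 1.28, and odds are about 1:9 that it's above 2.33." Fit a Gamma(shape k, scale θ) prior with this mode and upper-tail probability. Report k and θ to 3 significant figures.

Gamma(k,θ) with k>1 has mode (k−1)θ, so θ = 1.28/(k−1).
Need P(X < 2.33) = 0.9 with θ tied to k this way. Start at k = 2, θ = 1.28: P(X<2.33) ≈ 0.543.
Too low — raise k to concentrate. Iterating converges to k ≈ 6.31.
Then θ = 1.28/(6.31−1) ≈ 0.241.

k ≈ 6.31, θ ≈ 0.241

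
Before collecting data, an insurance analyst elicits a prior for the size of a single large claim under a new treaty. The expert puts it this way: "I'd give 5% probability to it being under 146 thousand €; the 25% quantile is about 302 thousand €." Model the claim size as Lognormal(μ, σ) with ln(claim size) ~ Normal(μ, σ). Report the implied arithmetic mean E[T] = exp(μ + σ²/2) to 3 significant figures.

E[T] ≈ 663 thousand €

If T ~ Lognormal(μ,σ) then ln T ~ Normal(μ,σ), so the p-quantile of ln T is μ + z_p·σ.
ln(146) = 4.984 and ln(302) = 5.71; z_{0.05} = -1.645, z_{0.25} = -0.6745.
σ = (5.71 − 4.984)/(-0.6745 − (-1.645)) = 0.749.
μ = 4.984 − (-1.645)·0.749 = 6.216.
E[T] = exp(μ + σ²/2) = exp(6.216 + 0.2805) = 663 thousand €.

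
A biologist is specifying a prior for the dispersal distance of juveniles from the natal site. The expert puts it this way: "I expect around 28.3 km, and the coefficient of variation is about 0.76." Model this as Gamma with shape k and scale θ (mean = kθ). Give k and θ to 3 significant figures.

k ≈ 1.73, θ ≈ 16.3

For Gamma(k, scale θ): mean = kθ, variance = kθ², so CV = 1/√k.
CV = 0.76, hence k = 1/CV² = 1.73.
Then θ = mean/k = 28.3/1.73 = 16.3.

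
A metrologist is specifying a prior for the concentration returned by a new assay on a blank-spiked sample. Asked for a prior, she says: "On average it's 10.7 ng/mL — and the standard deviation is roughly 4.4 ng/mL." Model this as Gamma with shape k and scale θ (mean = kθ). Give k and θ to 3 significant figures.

k ≈ 5.91, θ ≈ 1.81

For Gamma(k, scale θ): mean = kθ, variance = kθ², so CV = 1/√k.
CV = SD/mean = 4.4/10.7 = 0.4112, hence k = 1/CV² = 5.91.
Then θ = mean/k = 10.7/5.91 = 1.81.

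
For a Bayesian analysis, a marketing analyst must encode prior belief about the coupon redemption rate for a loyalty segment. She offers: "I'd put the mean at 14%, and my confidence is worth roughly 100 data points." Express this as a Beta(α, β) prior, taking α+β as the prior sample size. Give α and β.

α = 14, β = 86

Under the effective-sample-size interpretation, Beta(α, β) has prior mean α/(α+β) and prior sample size α+β.
So α+β = 100 and α/(α+β) = 0.14, giving α = 0.14·100 = 14 and β = 100 − 14 = 86.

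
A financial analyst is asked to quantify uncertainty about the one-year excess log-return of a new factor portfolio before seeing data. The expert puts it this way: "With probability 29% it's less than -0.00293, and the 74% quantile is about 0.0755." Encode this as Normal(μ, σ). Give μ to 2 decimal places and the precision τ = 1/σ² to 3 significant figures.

μ = 0.03, τ = 233

For Normal(μ,σ), the p-quantile is μ + z_p·σ. Here z_{0.29} = -0.5534, z_{0.74} = 0.6433.
So -0.00293 = μ − 0.5534σ and 0.0755 = μ + 0.6433σ.
Subtracting: σ = (0.0755 − -0.00293)/(0.6433 − (-0.5534)) = 0.07.
Then μ = -0.00293 − (-0.5534)·0.07 = 0.03.
Precision τ = 1/σ² = 1/0.06554² = 233.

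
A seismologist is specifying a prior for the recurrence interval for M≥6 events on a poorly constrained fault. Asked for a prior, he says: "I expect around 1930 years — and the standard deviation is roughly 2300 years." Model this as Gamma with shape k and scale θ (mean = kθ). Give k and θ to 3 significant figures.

For Gamma(k, scale θ): mean = kθ, variance = kθ², so CV = 1/√k.
CV = SD/mean = 2300/1930 = 1.192, hence k = 1/CV² = 0.704.
Then θ = mean/k = 1930/0.704 = 2740.

k ≈ 0.704, θ ≈ 2740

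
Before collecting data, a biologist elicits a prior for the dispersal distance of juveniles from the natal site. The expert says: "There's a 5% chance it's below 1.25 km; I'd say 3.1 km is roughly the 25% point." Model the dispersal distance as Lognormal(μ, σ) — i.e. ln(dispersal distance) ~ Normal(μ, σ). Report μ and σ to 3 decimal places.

μ ≈ 1.763, σ ≈ 0.936

If T ~ Lognormal(μ,σ) then ln T ~ Normal(μ,σ), so the p-quantile of ln T is μ + z_p·σ.
ln(1.25) = 0.2231 and ln(3.1) = 1.131; z_{0.05} = -1.645, z_{0.25} = -0.6745.
σ = (1.131 − 0.2231)/(-0.6745 − (-1.645)) = 0.936.
μ = 0.2231 − (-1.645)·0.936 = 1.763.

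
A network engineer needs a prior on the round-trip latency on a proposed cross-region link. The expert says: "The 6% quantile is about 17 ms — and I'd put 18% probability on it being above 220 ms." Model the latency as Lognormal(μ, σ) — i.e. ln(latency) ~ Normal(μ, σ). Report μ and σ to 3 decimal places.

If T ~ Lognormal(μ,σ) then ln T ~ Normal(μ,σ), so the p-quantile of ln T is μ + z_p·σ.
ln(17) = 2.833 and ln(220) = 5.394; z_{0.06} = -1.555, z_{0.82} = 0.9154.
σ = (5.394 − 2.833)/(0.9154 − (-1.555)) = 1.037.
μ = 2.833 − (-1.555)·1.037 = 4.445.

μ ≈ 4.445, σ ≈ 1.037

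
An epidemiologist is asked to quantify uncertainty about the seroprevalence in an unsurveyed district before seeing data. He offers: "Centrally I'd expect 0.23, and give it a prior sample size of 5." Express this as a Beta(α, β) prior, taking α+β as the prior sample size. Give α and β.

α = 1.15, β = 3.85

Under the effective-sample-size interpretation, Beta(α, β) has prior mean α/(α+β) and prior sample size α+β.
So α+β = 5 and α/(α+β) = 0.23, giving α = 0.23·5 = 1.15 and β = 5 − 1.15 = 3.85.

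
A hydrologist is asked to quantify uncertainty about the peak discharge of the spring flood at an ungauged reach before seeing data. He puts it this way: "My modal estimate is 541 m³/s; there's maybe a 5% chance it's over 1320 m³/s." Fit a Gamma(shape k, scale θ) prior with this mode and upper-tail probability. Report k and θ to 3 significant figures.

Gamma(k,θ) with k>1 has mode (k−1)θ, so θ = 541/(k−1).
Need P(X < 1320) = 0.95 with θ tied to k this way. Start at k = 2, θ = 541: P(X<1320) ≈ 0.700.
Too low — raise k to concentrate. Iterating converges to k ≈ 4.42.
Then θ = 541/(4.42−1) ≈ 158.

k ≈ 4.42, θ ≈ 158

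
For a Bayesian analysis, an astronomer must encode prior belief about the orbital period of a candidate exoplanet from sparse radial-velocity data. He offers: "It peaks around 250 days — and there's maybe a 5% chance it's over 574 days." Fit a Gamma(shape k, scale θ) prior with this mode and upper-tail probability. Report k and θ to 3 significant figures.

k ≈ 4.97, θ ≈ 63

Gamma(k,θ) with k>1 has mode (k−1)θ, so θ = 250/(k−1).
Need P(X < 574) = 0.95 with θ tied to k this way. Start at k = 2, θ = 250: P(X<574) ≈ 0.668.
Too low — raise k to concentrate. Iterating converges to k ≈ 4.97.
Then θ = 250/(4.97−1) ≈ 63.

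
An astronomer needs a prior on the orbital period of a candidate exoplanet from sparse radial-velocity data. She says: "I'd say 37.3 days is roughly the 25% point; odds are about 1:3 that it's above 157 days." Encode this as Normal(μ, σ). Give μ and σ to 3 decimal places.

The p-quantile of Normal(μ,σ) is μ + z_p·σ, with z_{0.25} = -0.6745 and z_{0.75} = 0.6745.
Eliminate σ: μ = (z₂·x₁ − z₁·x₂)/(z₂ − z₁) = (0.6745·37.3 − (-0.6745)·157)/1.349 = 97.150.
Then σ = (x₂ − x₁)/(z₂ − z₁) = (157 − 37.3)/1.349 = 88.734.

μ = 97.150, σ = 88.734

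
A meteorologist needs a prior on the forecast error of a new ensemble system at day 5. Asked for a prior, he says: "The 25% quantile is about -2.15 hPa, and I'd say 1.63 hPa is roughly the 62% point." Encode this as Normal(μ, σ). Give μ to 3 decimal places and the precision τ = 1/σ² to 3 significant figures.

μ = 0.452, τ = 0.0672

The p-quantile of Normal(μ,σ) is μ + z_p·σ, with z_{0.25} = -0.6745 and z_{0.62} = 0.3055.
Eliminate σ: μ = (z₂·x₁ − z₁·x₂)/(z₂ − z₁) = (0.3055·-2.15 − (-0.6745)·1.63)/0.98 = 0.452.
Then σ = (x₂ − x₁)/(z₂ − z₁) = (1.63 − -2.15)/0.98 = 3.857.
Precision τ = 1/σ² = 1/3.857² = 0.0672.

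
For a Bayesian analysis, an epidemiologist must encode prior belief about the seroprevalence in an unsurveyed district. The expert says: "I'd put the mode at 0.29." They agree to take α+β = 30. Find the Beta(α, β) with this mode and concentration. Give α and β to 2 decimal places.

α = 9.12, β = 20.88

For α,β > 1 the Beta mode is (α−1)/(α+β−2). With α+β = 30, the mode is (α−1)/28.
Set (α−1)/28 = 0.29 → α = 1 + 0.29·28 = 9.12.
β = 30 − α = 20.88.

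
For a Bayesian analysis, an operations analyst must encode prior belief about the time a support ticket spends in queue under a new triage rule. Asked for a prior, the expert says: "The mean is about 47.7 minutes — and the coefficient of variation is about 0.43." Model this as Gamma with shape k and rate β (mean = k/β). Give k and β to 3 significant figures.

For Gamma(k, rate β): mean = k/β, variance = k/β², so CV = 1/√k.
CV = 0.43, hence k = 1/CV² = 5.41.
Then β = k/mean = 5.41/47.7 = 0.113.

k ≈ 5.41, β ≈ 0.113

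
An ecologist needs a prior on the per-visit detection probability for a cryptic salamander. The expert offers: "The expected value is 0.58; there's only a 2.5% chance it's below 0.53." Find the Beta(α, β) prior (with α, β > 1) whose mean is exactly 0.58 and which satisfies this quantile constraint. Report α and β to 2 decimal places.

With mean 0.58 fixed, write α = 0.58s, β = 0.42s where s = α+β.
Need P(θ < 0.53) = 0.025 under Beta(0.58s, 0.42s). Normal approximation: (q−m)/√(m(1−m)/s) ≈ z_{0.025} = -1.96, so s ≈ 0.58·0.42·(-1.96)²/(0.53−0.58)² = 374.3.
At s = 374.3: P(θ<0.53) ≈ 0.026. Adjusting to match 0.025 gives s ≈ 378.93.
So α = 0.58·378.93 ≈ 219.78, β = 0.42·378.93 ≈ 159.15.

α ≈ 219.78, β ≈ 159.15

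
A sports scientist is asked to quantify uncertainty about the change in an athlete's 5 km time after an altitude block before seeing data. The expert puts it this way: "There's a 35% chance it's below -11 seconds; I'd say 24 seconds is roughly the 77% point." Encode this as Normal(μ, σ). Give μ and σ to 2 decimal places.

For Normal(μ,σ), the p-quantile is μ + z_p·σ. Here z_{0.35} = -0.3853, z_{0.77} = 0.7388.
So -11 = μ − 0.3853σ and 24 = μ + 0.7388σ.
Subtracting: σ = (24 − -11)/(0.7388 − (-0.3853)) = 31.13.
Then μ = -11 − (-0.3853)·31.13 = 1.00.

μ = 1.00, σ = 31.13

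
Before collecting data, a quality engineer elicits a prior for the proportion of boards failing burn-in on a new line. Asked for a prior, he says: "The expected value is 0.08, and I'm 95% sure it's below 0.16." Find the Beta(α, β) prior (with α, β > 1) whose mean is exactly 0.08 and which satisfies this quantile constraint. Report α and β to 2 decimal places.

α ≈ 3.18, β ≈ 36.61

With mean 0.08 fixed, write α = 0.08s, β = 0.92s where s = α+β.
Need P(θ < 0.16) = 0.95 under Beta(0.08s, 0.92s). Normal approximation: (q−m)/√(m(1−m)/s) ≈ z_{0.95} = 1.64, so s ≈ 0.08·0.92·(1.64)²/(0.16−0.08)² = 31.1.
At s = 31.1: P(θ<0.16) ≈ 0.932. Adjusting to match 0.95 gives s ≈ 39.79.
So α = 0.08·39.79 ≈ 3.18, β = 0.92·39.79 ≈ 36.61.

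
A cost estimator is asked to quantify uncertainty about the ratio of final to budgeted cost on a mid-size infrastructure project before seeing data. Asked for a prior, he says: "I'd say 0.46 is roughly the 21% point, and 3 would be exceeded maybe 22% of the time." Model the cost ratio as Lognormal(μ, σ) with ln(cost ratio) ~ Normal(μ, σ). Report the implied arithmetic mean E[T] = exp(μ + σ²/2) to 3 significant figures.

If T ~ Lognormal(μ,σ) then ln T ~ Normal(μ,σ), so the p-quantile of ln T is μ + z_p·σ.
ln(0.46) = -0.7765 and ln(3) = 1.099; z_{0.21} = -0.8064, z_{0.78} = 0.7722.
σ = (1.099 − -0.7765)/(0.7722 − (-0.8064)) = 1.188.
μ = -0.7765 − (-0.8064)·1.188 = 0.181.
E[T] = exp(μ + σ²/2) = exp(0.181 + 0.7055) = 2.43.

E[T] ≈ 2.43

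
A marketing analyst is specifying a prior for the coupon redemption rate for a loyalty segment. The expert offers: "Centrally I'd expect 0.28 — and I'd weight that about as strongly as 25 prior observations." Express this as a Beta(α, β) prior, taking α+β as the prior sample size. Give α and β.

Under the effective-sample-size interpretation, Beta(α, β) has prior mean α/(α+β) and prior sample size α+β.
So α+β = 25 and α/(α+β) = 0.28, giving α = 0.28·25 = 7 and β = 25 − 7 = 18.

α = 7, β = 18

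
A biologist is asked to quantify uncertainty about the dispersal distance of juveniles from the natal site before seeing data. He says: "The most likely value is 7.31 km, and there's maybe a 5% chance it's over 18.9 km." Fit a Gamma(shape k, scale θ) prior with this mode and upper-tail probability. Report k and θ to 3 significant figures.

k ≈ 4, θ ≈ 2.44

Gamma(k,θ) with k>1 has mode (k−1)θ, so θ = 7.31/(k−1).
Need P(X < 18.9) = 0.95 with θ tied to k this way. Start at k = 2, θ = 7.31: P(X<18.9) ≈ 0.730.
Too low — raise k to concentrate. Iterating converges to k ≈ 4.
Then θ = 7.31/(4−1) ≈ 2.44.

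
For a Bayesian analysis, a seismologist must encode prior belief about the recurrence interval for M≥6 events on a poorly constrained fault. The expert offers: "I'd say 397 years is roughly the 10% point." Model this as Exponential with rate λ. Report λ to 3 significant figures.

P(T < 397.0) = 1 − e^(−λ·397.0) = 0.1, so λ = −ln(1−0.1)/397.0 = −ln(0.9)/397.0 = 0.000265.

λ ≈ 0.000265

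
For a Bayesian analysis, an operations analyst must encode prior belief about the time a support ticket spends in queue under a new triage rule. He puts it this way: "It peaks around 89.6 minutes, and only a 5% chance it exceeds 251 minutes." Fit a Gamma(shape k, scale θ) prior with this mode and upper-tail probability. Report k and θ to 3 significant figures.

k ≈ 3.52, θ ≈ 35.5

Gamma(k,θ) with k>1 has mode (k−1)θ, so θ = 89.6/(k−1).
Need P(X < 251) = 0.95 with θ tied to k this way. Start at k = 2, θ = 89.6: P(X<251) ≈ 0.769.
Too low — raise k to concentrate. Iterating converges to k ≈ 3.52.
Then θ = 89.6/(3.52−1) ≈ 35.5.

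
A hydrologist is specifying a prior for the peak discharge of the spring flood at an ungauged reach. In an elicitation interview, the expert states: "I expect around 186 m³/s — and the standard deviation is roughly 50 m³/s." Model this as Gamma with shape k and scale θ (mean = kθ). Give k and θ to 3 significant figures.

k ≈ 13.8, θ ≈ 13.4

For Gamma(k, scale θ): mean = kθ, variance = kθ², so CV = 1/√k.
CV = SD/mean = 50/186 = 0.2688, hence k = 1/CV² = 13.8.
Then θ = mean/k = 186/13.8 = 13.4.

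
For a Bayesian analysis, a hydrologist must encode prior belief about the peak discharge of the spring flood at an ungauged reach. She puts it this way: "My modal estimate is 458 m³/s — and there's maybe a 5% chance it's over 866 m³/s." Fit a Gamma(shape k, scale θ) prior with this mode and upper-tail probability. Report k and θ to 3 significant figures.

k ≈ 7.85, θ ≈ 66.8

Gamma(k,θ) with k>1 has mode (k−1)θ, so θ = 458/(k−1).
Need P(X < 866) = 0.95 with θ tied to k this way. Start at k = 2, θ = 458: P(X<866) ≈ 0.564.
Too low — raise k to concentrate. Iterating converges to k ≈ 7.85.
Then θ = 458/(7.85−1) ≈ 66.8.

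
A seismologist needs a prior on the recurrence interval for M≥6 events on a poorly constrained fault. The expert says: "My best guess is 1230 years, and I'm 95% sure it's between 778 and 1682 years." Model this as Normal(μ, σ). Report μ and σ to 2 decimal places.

μ = 1230.00, σ = 230.62

A symmetric 95% interval runs μ ± z·σ with z = 1.96.
Half-width = 452, so σ = 452/1.96 = 230.62.
μ is the stated best guess, 1230.00.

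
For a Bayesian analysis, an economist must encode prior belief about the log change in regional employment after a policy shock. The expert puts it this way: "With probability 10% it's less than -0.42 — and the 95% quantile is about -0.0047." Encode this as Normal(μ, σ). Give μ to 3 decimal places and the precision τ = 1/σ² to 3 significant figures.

μ = -0.238, τ = 49.7

The p-quantile of Normal(μ,σ) is μ + z_p·σ, with z_{0.1} = -1.282 and z_{0.95} = 1.645.
Eliminate σ: μ = (z₂·x₁ − z₁·x₂)/(z₂ − z₁) = (1.645·-0.42 − (-1.282)·-0.0047)/2.926 = -0.238.
Then σ = (x₂ − x₁)/(z₂ − z₁) = (-0.0047 − -0.42)/2.926 = 0.142.
Precision τ = 1/σ² = 1/0.1419² = 49.7.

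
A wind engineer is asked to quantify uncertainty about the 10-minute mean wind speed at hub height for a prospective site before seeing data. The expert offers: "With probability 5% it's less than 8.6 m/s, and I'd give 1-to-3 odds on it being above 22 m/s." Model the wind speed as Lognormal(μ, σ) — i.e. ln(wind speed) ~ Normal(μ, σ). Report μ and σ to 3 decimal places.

μ ≈ 2.818, σ ≈ 0.405

If T ~ Lognormal(μ,σ) then ln T ~ Normal(μ,σ), so the p-quantile of ln T is μ + z_p·σ.
ln(8.6) = 2.152 and ln(22) = 3.091; z_{0.05} = -1.645, z_{0.75} = 0.6745.
σ = (3.091 − 2.152)/(0.6745 − (-1.645)) = 0.405.
μ = 2.152 − (-1.645)·0.405 = 2.818.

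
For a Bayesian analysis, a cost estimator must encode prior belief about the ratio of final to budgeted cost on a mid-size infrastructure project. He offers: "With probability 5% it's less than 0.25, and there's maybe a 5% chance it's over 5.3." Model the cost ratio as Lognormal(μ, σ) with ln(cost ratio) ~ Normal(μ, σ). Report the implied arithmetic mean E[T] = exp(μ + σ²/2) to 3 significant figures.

If T ~ Lognormal(μ,σ) then ln T ~ Normal(μ,σ), so the p-quantile of ln T is μ + z_p·σ.
ln(0.25) = -1.386 and ln(5.3) = 1.668; z_{0.05} = -1.645, z_{0.95} = 1.645.
σ = (1.668 − -1.386)/(1.645 − (-1.645)) = 0.928.
μ = -1.386 − (-1.645)·0.928 = 0.141.
E[T] = exp(μ + σ²/2) = exp(0.141 + 0.4309) = 1.77.

E[T] ≈ 1.77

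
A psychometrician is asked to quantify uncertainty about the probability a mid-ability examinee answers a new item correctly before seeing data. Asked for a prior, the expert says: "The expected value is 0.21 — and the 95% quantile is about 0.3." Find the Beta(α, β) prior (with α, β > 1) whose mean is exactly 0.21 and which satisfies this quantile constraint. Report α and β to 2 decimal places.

α ≈ 12.89, β ≈ 48.48

With mean 0.21 fixed, write α = 0.21s, β = 0.79s where s = α+β.
Need P(θ < 0.3) = 0.95 under Beta(0.21s, 0.79s). Normal approximation: (q−m)/√(m(1−m)/s) ≈ z_{0.95} = 1.64, so s ≈ 0.21·0.79·(1.64)²/(0.3−0.21)² = 55.4.
At s = 55.4: P(θ<0.3) ≈ 0.942. Adjusting to match 0.95 gives s ≈ 61.37.
So α = 0.21·61.37 ≈ 12.89, β = 0.79·61.37 ≈ 48.48.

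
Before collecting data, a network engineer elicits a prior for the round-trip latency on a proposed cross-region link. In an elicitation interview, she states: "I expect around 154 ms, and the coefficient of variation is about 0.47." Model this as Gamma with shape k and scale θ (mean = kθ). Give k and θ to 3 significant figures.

k ≈ 4.53, θ ≈ 34

For Gamma(k, scale θ): mean = kθ, variance = kθ², so CV = 1/√k.
CV = 0.47, hence k = 1/CV² = 4.53.
Then θ = mean/k = 154/4.53 = 34.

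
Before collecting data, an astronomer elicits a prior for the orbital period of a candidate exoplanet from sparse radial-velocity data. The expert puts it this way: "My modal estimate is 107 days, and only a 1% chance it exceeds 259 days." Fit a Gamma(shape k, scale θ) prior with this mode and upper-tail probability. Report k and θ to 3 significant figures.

Gamma(k,θ) with k>1 has mode (k−1)θ, so θ = 107/(k−1).
Need P(X < 259) = 0.99 with θ tied to k this way. Start at k = 2, θ = 107: P(X<259) ≈ 0.696.
Too low — raise k to concentrate. Iterating converges to k ≈ 7.05.
Then θ = 107/(7.05−1) ≈ 17.7.

k ≈ 7.05, θ ≈ 17.7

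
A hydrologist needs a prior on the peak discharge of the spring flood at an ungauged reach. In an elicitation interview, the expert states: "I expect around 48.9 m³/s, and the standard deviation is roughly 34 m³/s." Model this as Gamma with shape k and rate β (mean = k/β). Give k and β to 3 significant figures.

k ≈ 2.07, β ≈ 0.0423

For Gamma(k, rate β): mean = k/β, variance = k/β², so CV = 1/√k.
CV = SD/mean = 34/48.9 = 0.6953, hence k = 1/CV² = 2.07.
Then β = k/mean = 2.07/48.9 = 0.0423.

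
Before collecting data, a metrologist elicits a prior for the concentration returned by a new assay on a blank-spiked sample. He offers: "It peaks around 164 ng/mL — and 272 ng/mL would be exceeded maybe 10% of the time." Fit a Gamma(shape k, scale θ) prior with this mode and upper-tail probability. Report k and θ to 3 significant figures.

k ≈ 8.37, θ ≈ 22.2

Gamma(k,θ) with k>1 has mode (k−1)θ, so θ = 164/(k−1).
Need P(X < 272) = 0.9 with θ tied to k this way. Start at k = 2, θ = 164: P(X<272) ≈ 0.494.
Too low — raise k to concentrate. Iterating converges to k ≈ 8.37.
Then θ = 164/(8.37−1) ≈ 22.2.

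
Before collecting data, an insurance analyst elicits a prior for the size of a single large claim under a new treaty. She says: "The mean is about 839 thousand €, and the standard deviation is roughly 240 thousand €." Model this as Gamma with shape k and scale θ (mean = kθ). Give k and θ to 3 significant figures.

For Gamma(k, scale θ): mean = kθ, variance = kθ², so CV = 1/√k.
CV = SD/mean = 240/839 = 0.2861, hence k = 1/CV² = 12.2.
Then θ = mean/k = 839/12.2 = 68.7.

k ≈ 12.2, θ ≈ 68.7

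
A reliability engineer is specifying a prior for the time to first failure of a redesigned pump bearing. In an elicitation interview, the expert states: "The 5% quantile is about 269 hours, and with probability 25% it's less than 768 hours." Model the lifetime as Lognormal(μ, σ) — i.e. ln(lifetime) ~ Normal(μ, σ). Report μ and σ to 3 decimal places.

If T ~ Lognormal(μ,σ) then ln T ~ Normal(μ,σ), so the p-quantile of ln T is μ + z_p·σ.
ln(269) = 5.595 and ln(768) = 6.644; z_{0.05} = -1.645, z_{0.25} = -0.6745.
σ = (6.644 − 5.595)/(-0.6745 − (-1.645)) = 1.081.
μ = 5.595 − (-1.645)·1.081 = 7.373.

μ ≈ 7.373, σ ≈ 1.081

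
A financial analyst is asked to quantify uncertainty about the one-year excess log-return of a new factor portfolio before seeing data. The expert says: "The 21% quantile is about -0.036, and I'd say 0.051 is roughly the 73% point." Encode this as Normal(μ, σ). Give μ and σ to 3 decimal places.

For Normal(μ,σ), the p-quantile is μ + z_p·σ. Here z_{0.21} = -0.8064, z_{0.73} = 0.6128.
So -0.036 = μ − 0.8064σ and 0.051 = μ + 0.6128σ.
Subtracting: σ = (0.051 − -0.036)/(0.6128 − (-0.8064)) = 0.061.
Then μ = -0.036 − (-0.8064)·0.061 = 0.013.

μ = 0.013, σ = 0.061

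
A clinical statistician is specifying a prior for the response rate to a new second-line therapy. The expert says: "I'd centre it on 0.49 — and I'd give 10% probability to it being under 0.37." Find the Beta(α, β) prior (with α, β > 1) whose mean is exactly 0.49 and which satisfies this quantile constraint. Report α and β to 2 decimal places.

With mean 0.49 fixed, write α = 0.49s, β = 0.51s where s = α+β.
Need P(θ < 0.37) = 0.1 under Beta(0.49s, 0.51s). Normal approximation: (q−m)/√(m(1−m)/s) ≈ z_{0.1} = -1.28, so s ≈ 0.49·0.51·(-1.28)²/(0.37−0.49)² = 28.5.
At s = 28.5: P(θ<0.37) ≈ 0.098. Adjusting to match 0.1 gives s ≈ 28.09.
So α = 0.49·28.09 ≈ 13.76, β = 0.51·28.09 ≈ 14.33.

α ≈ 13.76, β ≈ 14.33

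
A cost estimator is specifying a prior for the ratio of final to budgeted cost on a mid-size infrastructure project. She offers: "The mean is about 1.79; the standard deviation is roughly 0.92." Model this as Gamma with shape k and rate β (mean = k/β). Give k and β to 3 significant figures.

For Gamma(k, rate β): mean = k/β, variance = k/β², so CV = 1/√k.
CV = SD/mean = 0.92/1.79 = 0.514, hence k = 1/CV² = 3.79.
Then β = k/mean = 3.79/1.79 = 2.11.

k ≈ 3.79, β ≈ 2.11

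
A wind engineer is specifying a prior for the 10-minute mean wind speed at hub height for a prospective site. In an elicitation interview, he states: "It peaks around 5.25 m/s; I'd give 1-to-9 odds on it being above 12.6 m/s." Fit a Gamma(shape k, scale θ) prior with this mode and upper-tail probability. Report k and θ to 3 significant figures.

k ≈ 3.51, θ ≈ 2.09

Gamma(k,θ) with k>1 has mode (k−1)θ, so θ = 5.25/(k−1).
Need P(X < 12.6) = 0.9 with θ tied to k this way. Start at k = 2, θ = 5.25: P(X<12.6) ≈ 0.692.
Too low — raise k to concentrate. Iterating converges to k ≈ 3.51.
Then θ = 5.25/(3.51−1) ≈ 2.09.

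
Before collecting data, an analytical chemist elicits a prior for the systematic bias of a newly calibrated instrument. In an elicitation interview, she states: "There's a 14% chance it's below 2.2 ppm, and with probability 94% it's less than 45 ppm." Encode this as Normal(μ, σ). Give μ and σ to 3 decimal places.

μ = 19.747, σ = 16.242

The p-quantile of Normal(μ,σ) is μ + z_p·σ, with z_{0.14} = -1.08 and z_{0.94} = 1.555.
Eliminate σ: μ = (z₂·x₁ − z₁·x₂)/(z₂ − z₁) = (1.555·2.2 − (-1.08)·45)/2.635 = 19.747.
Then σ = (x₂ − x₁)/(z₂ − z₁) = (45 − 2.2)/2.635 = 16.242.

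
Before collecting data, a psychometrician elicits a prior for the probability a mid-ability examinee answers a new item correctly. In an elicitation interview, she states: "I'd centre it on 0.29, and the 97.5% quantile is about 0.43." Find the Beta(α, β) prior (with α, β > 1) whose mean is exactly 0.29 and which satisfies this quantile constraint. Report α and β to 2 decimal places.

With mean 0.29 fixed, write α = 0.29s, β = 0.71s where s = α+β.
Need P(θ < 0.43) = 0.975 under Beta(0.29s, 0.71s). Normal approximation: (q−m)/√(m(1−m)/s) ≈ z_{0.975} = 1.96, so s ≈ 0.29·0.71·(1.96)²/(0.43−0.29)² = 40.4.
At s = 40.4: P(θ<0.43) ≈ 0.969. Adjusting to match 0.975 gives s ≈ 44.45.
So α = 0.29·44.45 ≈ 12.89, β = 0.71·44.45 ≈ 31.56.

α ≈ 12.89, β ≈ 31.56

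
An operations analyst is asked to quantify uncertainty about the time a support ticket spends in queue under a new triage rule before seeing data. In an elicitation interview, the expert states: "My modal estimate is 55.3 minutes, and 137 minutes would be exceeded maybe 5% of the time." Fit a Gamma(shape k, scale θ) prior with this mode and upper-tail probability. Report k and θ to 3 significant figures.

Gamma(k,θ) with k>1 has mode (k−1)θ, so θ = 55.3/(k−1).
Need P(X < 137) = 0.95 with θ tied to k this way. Start at k = 2, θ = 55.3: P(X<137) ≈ 0.708.
Too low — raise k to concentrate. Iterating converges to k ≈ 4.3.
Then θ = 55.3/(4.3−1) ≈ 16.7.

k ≈ 4.3, θ ≈ 16.7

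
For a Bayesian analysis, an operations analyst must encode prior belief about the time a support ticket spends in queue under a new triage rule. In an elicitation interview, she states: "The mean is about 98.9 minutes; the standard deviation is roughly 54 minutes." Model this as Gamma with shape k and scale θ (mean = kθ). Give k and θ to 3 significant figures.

k ≈ 3.35, θ ≈ 29.5

For Gamma(k, scale θ): mean = kθ, variance = kθ², so CV = 1/√k.
CV = SD/mean = 54/98.9 = 0.546, hence k = 1/CV² = 3.35.
Then θ = mean/k = 98.9/3.35 = 29.5.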